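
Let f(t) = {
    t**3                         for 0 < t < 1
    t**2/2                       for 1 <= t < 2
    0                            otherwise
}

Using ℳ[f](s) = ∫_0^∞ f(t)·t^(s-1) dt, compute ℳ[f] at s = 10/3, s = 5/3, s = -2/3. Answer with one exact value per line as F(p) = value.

F(10/3) = 39/608 + 3*2**(1/3)
F(5/3) = 6/77 + 12*2**(2/3)/11
F(-2/3) = 3/56 + 3*2**(1/3)/4

peel off the shared t-power: t on [0, 1); 1/2 on [1, 2)
along the cuts 1, ℳ[f](s) splits into 2 integrals
on [0, 1) integrate f = t**3 against the kernel
on [1, 2) integrate f = t**2/2 against the kernel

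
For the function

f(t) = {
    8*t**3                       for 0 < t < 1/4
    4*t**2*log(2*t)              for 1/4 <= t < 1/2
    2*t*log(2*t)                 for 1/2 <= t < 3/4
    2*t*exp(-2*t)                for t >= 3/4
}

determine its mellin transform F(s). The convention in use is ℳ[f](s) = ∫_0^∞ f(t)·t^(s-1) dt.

back out the common scale on t: t**3 on [0, 1/2); t**2*log(t) on [1/2, 1); t*log(t) on [1, 3/2); …
strip the shared t-power: t**2 on [0, 1/2); t*log(t) on [1/2, 1); log(t) on [1, 3/2); …
summing 4 kernel integrals split by 1/4, 1/2, 3/4 yields ℳ[f](s)
segment [0, 1/4) carries 8*t**3; integrate it
on [1/4, 1/2) integrate f = 4*t**2*log(2*t) against the kernel
for t in [1/2, 3/4): the term is ∫ 2*t*log(2*t)·t^(s-1)
over [3/4, ∞), the kernel integral of 2*t*exp(-2*t) enters the sum

(8*2**s*(s + 1)**2*(s + 3)*(2*s + (s + 1)**2 + 3)*uppergamma(s + 1, 3/2) - 8*2**s*(s + 1)**2*(s + 3) + 8*2**s*(s + 3)*(2*s + (s + 1)**2 + 3) + 3**s*(s + 1)*(s + 3)*(-12*log(2) + 12*log(3))*(2*s + (s + 1)**2 + 3) - 12*3**s*(s + 3)*(2*s + (s + 1)**2 + 3) + (s + 1)**3*(s + 3)*log(4) + (s + 1)**2*(s + 3)*log(4) + 2*(s + 1)**2*(s + 3) + (s + 1)**2*(2*s + (s + 1)**2 + 3))/(8*2**(2*s)*(s + 1)**2*(s + 3)*(2*s + (s + 1)**2 + 3))
  Re(s) > -3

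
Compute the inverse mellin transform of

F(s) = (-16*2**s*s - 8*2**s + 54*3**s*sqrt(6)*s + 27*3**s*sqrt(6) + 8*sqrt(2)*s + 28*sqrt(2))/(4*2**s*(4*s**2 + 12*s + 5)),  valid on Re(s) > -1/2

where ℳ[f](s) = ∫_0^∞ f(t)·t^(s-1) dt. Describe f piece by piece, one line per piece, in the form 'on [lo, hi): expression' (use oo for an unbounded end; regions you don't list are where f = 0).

on [0, 1/2): 3*sqrt(t)/2
on [1/2, 1): 2*t**(5/2)
on [1, 3/2): 3*t**(5/2)

slice at 1/2, 1, transform all 3 pieces, and sum them
∫ over [0, 1/2) of 3*sqrt(t)/2·t^(s-1) joins the sum
∫ over [1/2, 1) of 2*t**(5/2)·t^(s-1) joins the sum
over [1, 3/2), the kernel integral of 3*t**(5/2) enters the sum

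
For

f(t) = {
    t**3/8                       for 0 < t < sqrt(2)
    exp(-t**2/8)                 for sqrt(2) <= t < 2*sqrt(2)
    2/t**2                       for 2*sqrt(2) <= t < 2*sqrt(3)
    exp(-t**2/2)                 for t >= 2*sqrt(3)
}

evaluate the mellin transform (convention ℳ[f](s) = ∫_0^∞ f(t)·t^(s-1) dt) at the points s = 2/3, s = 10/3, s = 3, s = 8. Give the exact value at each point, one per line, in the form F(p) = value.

remove the common scale on t first: t**3 on [0, sqrt(2)/2); exp(-t**2/2) on [sqrt(2)/2, sqrt(2)); 1/(2*t**2) on [sqrt(2), sqrt(3)); …
back out the power substitution: t**(3/2) on [0, 1/2); exp(-t/2) on [1/2, 2); 1/(2*t) on [2, 3); …
along the cuts sqrt(2), 2*sqrt(2), 2*sqrt(3), ℳ[f](s) splits into 4 integrals
segment [0, sqrt(2)) carries t**3/8; integrate it
[sqrt(2), 2*sqrt(2)) adds the kernel integral of exp(-t**2/8)
on [2*sqrt(2), 2*sqrt(3)) integrate f = 2/t**2 against the kernel
piece [2*sqrt(3), ∞): integrate exp(-t**2/2) against the kernel

F(2/3) = -12**(1/3)/8 - uppergamma(1/3, 1) + 2**(1/3)*uppergamma(1/3, 6)/2 + 3*2**(5/6)/44 + 3/8 + uppergamma(1/3, 1/4)
F(10/3) = -16*uppergamma(5/3, 1) - 6 + 2**(2/3)*uppergamma(5/3, 6) + 3*2**(1/6)/19 + 3*2**(1/3)*3**(2/3) + 16*uppergamma(5/3, 1/4)
F(3) = -4*sqrt(2) - 8*sqrt(2)*exp(-1) - 4*sqrt(2)*sqrt(pi)*erfc(1) + sqrt(2)*sqrt(pi)*erfc(sqrt(6))/2 + 2*sqrt(3)*exp(-6) + 1/6 + 4*sqrt(2)*exp(-1/4) + 4*sqrt(2)*sqrt(pi)*erfc(1/2) + 4*sqrt(3)
F(8) = -32768*exp(-1) + 4*sqrt(2)/11 + 2928*exp(-6) + 1216/3 + 15776*exp(-1/4)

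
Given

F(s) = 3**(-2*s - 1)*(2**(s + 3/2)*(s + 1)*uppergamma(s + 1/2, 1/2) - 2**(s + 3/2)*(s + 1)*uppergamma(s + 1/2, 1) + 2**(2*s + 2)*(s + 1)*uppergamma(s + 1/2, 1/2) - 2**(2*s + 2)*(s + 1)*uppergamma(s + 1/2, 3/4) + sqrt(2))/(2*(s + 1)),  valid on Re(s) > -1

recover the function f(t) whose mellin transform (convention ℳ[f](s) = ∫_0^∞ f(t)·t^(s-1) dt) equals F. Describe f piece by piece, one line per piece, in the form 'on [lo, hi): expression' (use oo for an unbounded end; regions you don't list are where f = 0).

remove the shared t-power first: 3*sqrt(2)*sqrt(t)/2 on [0, 1/9); exp(-9*t/2) on [1/9, 2/9); exp(-9*t/4) on [2/9, 1/3)
reversing the common scale on t: sqrt(3)*sqrt(t) on [0, 1/6); exp(-3*t) on [1/6, 1/3); exp(-3*t/2) on [1/3, 1/2)
peel off the common scale on t: sqrt(t) on [0, 1/2); exp(-t) on [1/2, 1); exp(-t/2) on [1, 3/2)
treat the 3 regions marked off by 1/9, 2/9 separately and sum
between 0 and 1/9 the integrand is 3*sqrt(2)*t/2·t^(s-1)
on [1/9, 2/9) integrate f = sqrt(t)*exp(-9*t/2) against the kernel
segment 2/9 to 1/3 holds sqrt(t)*exp(-9*t/4); add its integral

on [0, 1/9): 3*sqrt(2)*t/2
on [1/9, 2/9): sqrt(t)*exp(-9*t/2)
on [2/9, 1/3): sqrt(t)*exp(-9*t/4)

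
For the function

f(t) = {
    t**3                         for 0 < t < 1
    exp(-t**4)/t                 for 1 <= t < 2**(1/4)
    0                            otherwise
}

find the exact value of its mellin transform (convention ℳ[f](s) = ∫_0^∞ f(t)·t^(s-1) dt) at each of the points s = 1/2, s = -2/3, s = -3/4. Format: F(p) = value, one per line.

F(1/2) = -uppergamma(-1/8, 2)/4 + uppergamma(-1/8, 1)/4 + 2/7
F(-2/3) = -uppergamma(-5/12, 2)/4 + uppergamma(-5/12, 1)/4 + 3/7
F(-3/4) = -uppergamma(-7/16, 2)/4 + uppergamma(-7/16, 1)/4 + 4/9

remove the shared t-power first: t**4 on [0, 1); exp(-t**4) on [1, 2**(1/4))
reversing the power substitution: t**2 on [0, 1); exp(-t**2) on [1, sqrt(2))
undo the power substitution: t on [0, 1); exp(-t) on [1, 2)
summing 2 kernel integrals split by 1 yields ℳ[f](s)
∫ over [0, 1) of t**3·t^(s-1) joins the sum
∫ over [1, 2**(1/4)) of exp(-t**4)/t·t^(s-1) joins the sum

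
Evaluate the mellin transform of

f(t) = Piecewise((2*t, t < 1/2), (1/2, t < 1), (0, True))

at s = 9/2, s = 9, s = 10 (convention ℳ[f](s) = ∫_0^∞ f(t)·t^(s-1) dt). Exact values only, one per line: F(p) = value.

the common scale on t comes off first: t on [0, 1); 1/2 on [1, 2)
slice at 1/2, transform all 2 pieces, and sum them
on [0, 1/2) integrate f = 2*t against the kernel
on [1/2, 1) integrate f = 1/2 against the kernel

F(9/2) = 7*sqrt(2)/3168 + 1/9
F(9) = 641/11520
F(10) = 11273/225280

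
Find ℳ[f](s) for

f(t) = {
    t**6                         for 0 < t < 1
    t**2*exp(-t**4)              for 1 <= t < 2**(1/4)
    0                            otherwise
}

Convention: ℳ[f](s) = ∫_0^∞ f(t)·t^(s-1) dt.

undo the shared t-power: t**4 on [0, 1); exp(-t**4) on [1, 2**(1/4))
invert the power substitution to get t**2 on [0, 1); exp(-t**2) on [1, sqrt(2))
strip the power substitution: t on [0, 1); exp(-t) on [1, 2)
slice at 1, transform all 2 pieces, and sum them
segment 0 to 1 holds t**6; add its integral
segment [1, 2**(1/4)) carries t**2*exp(-t**4); integrate it

((s + 6)*uppergamma(s/4 + 1/2, 1) - (s + 6)*uppergamma(s/4 + 1/2, 2) + 4)/(4*(s + 6))
  Re(s) > -6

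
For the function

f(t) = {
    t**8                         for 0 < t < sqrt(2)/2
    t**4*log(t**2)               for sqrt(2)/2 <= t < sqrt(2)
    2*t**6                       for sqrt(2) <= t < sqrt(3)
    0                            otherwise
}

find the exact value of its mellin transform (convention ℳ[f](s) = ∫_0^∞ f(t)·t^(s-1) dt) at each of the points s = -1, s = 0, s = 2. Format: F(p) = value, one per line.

F(-1) = sqrt(2)*(-9979 + 3780*log(2) + 9072*sqrt(6))/5040
F(0) = 17*log(2)/16 + 2255/384
F(2) = 65*log(2)/48 + 5061/320

back out the power substitution: t**4 on [0, 1/2); t**2*log(t) on [1/2, 2); 2*t**3 on [2, 3)
strip the shared t-power: t**2 on [0, 1/2); log(t) on [1/2, 2); 2*t on [2, 3)
the 3 pieces separated at sqrt(2)/2, sqrt(2) each add one integral
∫ over [0, sqrt(2)/2) of t**8·t^(s-1) joins the sum
between sqrt(2)/2 and sqrt(2) the integrand is t**4*log(t**2)·t^(s-1)
between sqrt(2) and sqrt(3) the integrand is 2*t**6·t^(s-1)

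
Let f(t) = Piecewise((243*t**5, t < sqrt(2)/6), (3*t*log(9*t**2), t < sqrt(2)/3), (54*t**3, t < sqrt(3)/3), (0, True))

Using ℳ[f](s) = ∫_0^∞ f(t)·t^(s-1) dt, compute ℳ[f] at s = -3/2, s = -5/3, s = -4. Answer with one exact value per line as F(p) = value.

back out the common scale on t: t**5 on [0, sqrt(2)/2); t*log(t**2) on [sqrt(2)/2, sqrt(2)); 2*t**3 on [sqrt(2), sqrt(3))
the power substitution comes off first: t**(5/2) on [0, 1/2); sqrt(t)*log(t) on [1/2, 2); 2*t**(3/2) on [2, 3)
undo the shared t-power: t**2 on [0, 1/2); log(t) on [1/2, 2); 2*t on [2, 3)
integrate the 3 segments split at sqrt(2)/6, sqrt(2)/3, then add the results
segment 0 to sqrt(2)/6 holds 243*t**5; add its integral
piece [sqrt(2)/6, sqrt(2)/3): integrate 3*t*log(9*t**2) against the kernel
[sqrt(2)/3, sqrt(3)/3) adds the kernel integral of 54*t**3

F(-3/2) = 2**(1/4)*sqrt(3)*(-224*sqrt(2) - log(2**(42*sqrt(2) + 84)) + 28*6**(3/4) + 339)/14
F(-5/3) = -45*6**(2/3)/4 - 9*18**(1/3)*log(2)/2 - 9*6**(2/3)*log(2)/4 + 27*3**(1/3)/2 + 549*18**(1/3)/40
F(-4) = 9*sqrt(2)*(-12*sqrt(6) - 27*log(2) + 68)/4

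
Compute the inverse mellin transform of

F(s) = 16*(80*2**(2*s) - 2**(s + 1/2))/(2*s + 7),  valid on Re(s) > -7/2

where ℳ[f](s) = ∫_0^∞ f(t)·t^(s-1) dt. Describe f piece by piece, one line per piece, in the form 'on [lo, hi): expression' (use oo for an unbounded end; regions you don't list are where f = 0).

on [0, 2): 4*t**(7/2)
on [2, 4): 5*t**(7/2)

f breaks at 2 into 2 integrals to sum
between 0 and 2 the integrand is 4*t**(7/2)·t^(s-1)
segment 2 to 4 holds 5*t**(7/2); add its integral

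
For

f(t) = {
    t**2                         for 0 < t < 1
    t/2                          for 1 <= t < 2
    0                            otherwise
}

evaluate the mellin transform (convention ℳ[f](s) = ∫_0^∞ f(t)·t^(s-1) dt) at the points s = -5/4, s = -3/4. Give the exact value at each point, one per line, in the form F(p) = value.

peel off the shared t-power: t**(3/2) on [0, 1); sqrt(t)/2 on [1, 2)
invert the shared t-power to get t on [0, 1); 1/2 on [1, 2)
slice at 1, transform all 2 pieces, and sum them
∫ over [0, 1) of t**2·t^(s-1) joins the sum
∫ t/2·t^(s-1) over [1, 2)

F(-5/4) = 10/3 - 2**(3/4)
F(-3/4) = -6/5 + 2*2**(1/4)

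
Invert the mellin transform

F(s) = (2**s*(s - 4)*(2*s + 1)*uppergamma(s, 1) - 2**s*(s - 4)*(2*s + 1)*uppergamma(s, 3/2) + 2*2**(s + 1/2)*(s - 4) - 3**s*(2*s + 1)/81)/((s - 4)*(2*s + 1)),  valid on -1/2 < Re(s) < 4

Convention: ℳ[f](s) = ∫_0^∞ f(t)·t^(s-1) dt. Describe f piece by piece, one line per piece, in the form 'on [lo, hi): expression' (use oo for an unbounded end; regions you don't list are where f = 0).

on [0, 2): sqrt(t)
on [2, 3): exp(-t/2)
on [3, oo): t**(-4)

summing 3 kernel integrals split by 2, 3 yields ℳ[f](s)
between 0 and 2 the integrand is sqrt(t)·t^(s-1)
on [2, 3): add ∫ exp(-t/2)·t^(s-1) dt
on [3, ∞) integrate f = t**(-4) against the kernel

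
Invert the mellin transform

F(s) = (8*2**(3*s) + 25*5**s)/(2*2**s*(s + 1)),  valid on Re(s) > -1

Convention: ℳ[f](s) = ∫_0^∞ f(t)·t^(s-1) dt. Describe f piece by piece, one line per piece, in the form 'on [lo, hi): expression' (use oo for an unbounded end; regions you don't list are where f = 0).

on [0, 5/2): 6*t
on [5/2, 4): t

linearity at 5/2 turns ℳ[f](s) into 2 summed integrals
between 0 and 5/2 the integrand is 6*t·t^(s-1)
∫ over [5/2, 4) of t·t^(s-1) joins the sum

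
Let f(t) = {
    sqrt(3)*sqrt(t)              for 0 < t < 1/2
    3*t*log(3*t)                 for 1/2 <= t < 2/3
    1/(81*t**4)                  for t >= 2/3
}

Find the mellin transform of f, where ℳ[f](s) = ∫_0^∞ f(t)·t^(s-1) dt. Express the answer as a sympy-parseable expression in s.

(32*2**(2*s)*s*(s - 4)*(2*s + 1)*log(2) - 32*2**(2*s)*(s - 4)*(2*s + 1) + 32*2**(2*s)*(s - 4)*(2*s + 1)*log(2) + 3**s*s*(s - 4)*(2*s + 1)*(-24*log(3) + 24*log(2)) + 3**s*(s - 4)*(2*s + 1)*(-24*log(3) + 24*log(2)) + 24*3**s*(s - 4)*(2*s + 1) + 16*3**s*sqrt(6)*(s - 4)*(s**2 + 2*s + 1) - 4**s*(2*s + 1)*(s**2 + 2*s + 1))/(16*6**s*(s - 4)*(2*s + 1)*(s**2 + 2*s + 1))
  -1/2 < Re(s) < 4

remove the common scale on t first: sqrt(t) on [0, 3/2); t*log(t) on [3/2, 2); t**(-4) on [2, ∞)
slice at 1/2, 2/3, transform all 3 pieces, and sum them
over [0, 1/2), the kernel integral of sqrt(3)*sqrt(t) enters the sum
segment [1/2, 2/3) carries 3*t*log(3*t); integrate it
segment [2/3, ∞) carries 1/(81*t**4); integrate it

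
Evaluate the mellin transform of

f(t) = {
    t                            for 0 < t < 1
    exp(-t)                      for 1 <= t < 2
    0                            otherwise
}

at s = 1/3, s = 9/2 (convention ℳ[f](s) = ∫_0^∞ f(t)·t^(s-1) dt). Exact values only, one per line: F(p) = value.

F(1/3) = -uppergamma(1/3, 2) + uppergamma(1/3, 1) + 3/4
F(9/2) = (-9262*sqrt(2) + (-1155*sqrt(pi)*erfc(sqrt(2)) + 32 + 1155*sqrt(pi)*erfc(1))*exp(2) + 4642*E)*exp(-2)/176

slice at 1, transform all 2 pieces, and sum them
over [0, 1), the kernel integral of t enters the sum
on [1, 2) integrate f = exp(-t) against the kernel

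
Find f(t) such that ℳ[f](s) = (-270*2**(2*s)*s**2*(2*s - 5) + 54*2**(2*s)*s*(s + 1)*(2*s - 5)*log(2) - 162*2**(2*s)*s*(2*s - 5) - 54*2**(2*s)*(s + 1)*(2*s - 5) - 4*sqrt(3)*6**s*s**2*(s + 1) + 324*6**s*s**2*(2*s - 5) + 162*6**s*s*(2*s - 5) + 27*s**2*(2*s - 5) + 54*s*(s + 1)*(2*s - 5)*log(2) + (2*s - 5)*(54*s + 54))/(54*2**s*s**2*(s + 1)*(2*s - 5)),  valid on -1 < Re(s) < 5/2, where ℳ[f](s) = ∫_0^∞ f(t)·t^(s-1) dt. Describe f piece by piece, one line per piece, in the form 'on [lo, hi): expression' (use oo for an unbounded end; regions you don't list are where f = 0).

cuts at 1/2, 2, 3: linearity sums the 4 kernel integrals
over [0, 1/2), the kernel integral of t enters the sum
on [1/2, 2) integrate f = log(t) against the kernel
over [2, 3), the kernel integral of (t + 3) enters the sum
∫ t**(-5/2)·t^(s-1) over [3, ∞)

on [0, 1/2): t
on [1/2, 2): log(t)
on [2, 3): t + 3
on [3, oo): t**(-5/2)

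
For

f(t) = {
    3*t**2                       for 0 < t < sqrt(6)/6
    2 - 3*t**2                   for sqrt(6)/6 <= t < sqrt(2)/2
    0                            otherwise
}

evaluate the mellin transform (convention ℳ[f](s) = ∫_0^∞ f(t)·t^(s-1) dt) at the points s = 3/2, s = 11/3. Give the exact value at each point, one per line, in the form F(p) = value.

remove the power substitution first: 3*t on [0, 1/6); 2 - 3*t on [1/6, 1/2)
reversing the common scale on t: t on [0, 1/2); 2 - t on [1/2, 3/2)
decompose at sqrt(6)/6; ℳ[f](s) sums the 2 pieces' integrals
on [0, sqrt(6)/6) integrate f = 3*t**2 against the kernel
segment [sqrt(6)/6, sqrt(2)/2) carries (2 - 3*t**2); integrate it

F(3/2) = 6**(1/4)*(-22 + 19*3**(3/4))/126
F(11/3) = 6**(1/6)*(-46 + 105*3**(5/6))/4488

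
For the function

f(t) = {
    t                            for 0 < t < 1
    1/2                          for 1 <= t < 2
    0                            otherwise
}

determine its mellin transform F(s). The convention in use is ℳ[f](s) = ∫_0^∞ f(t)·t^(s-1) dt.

(2**s*(s + 1) + s - 1)/(2*s*(s + 1))
  Re(s) > -1

along the cuts 1, ℳ[f](s) splits into 2 integrals
∫ over [0, 1) of t·t^(s-1) joins the sum
on [1, 2): add ∫ 1/2·t^(s-1) dt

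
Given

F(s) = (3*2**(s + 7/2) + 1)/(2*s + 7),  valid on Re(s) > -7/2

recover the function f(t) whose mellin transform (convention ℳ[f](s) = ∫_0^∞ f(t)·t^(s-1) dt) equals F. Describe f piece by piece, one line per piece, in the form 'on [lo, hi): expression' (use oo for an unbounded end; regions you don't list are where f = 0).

on [0, 1): 2*t**(7/2)
on [1, 2): 3*t**(7/2)/2

summing 2 kernel integrals split by 1 yields ℳ[f](s)
segment [0, 1) carries 2*t**(7/2); integrate it
∫ over [1, 2) of 3*t**(7/2)/2·t^(s-1) joins the sum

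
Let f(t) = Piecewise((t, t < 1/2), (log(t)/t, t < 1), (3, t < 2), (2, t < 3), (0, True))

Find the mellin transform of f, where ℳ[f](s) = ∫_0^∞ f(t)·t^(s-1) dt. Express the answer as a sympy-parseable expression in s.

(2*2**(2*s)*(s + 1)*(s**2 - 2*s + 1) - 2*2**s*s*(s + 1) - 6*2**s*(s + 1)*(s**2 - 2*s + 1) + 4*6**s*(s + 1)*(s**2 - 2*s + 1) + 4*s**2*(s + 1)*log(2) - 4*s*(s + 1)*log(2) + 4*s*(s + 1) + s*(s**2 - 2*s + 1))/(2*2**s*s*(s + 1)*(s**2 - 2*s + 1))
  Re(s) > -1

split f at 1/2, 1, 2: ℳ[f](s) collects 4 kernel integrals
for t in [0, 1/2): the term is ∫ t·t^(s-1)
[1/2, 1) adds the kernel integral of log(t)/t
on [1, 2) integrate f = 3 against the kernel
for t in [2, 3): the term is ∫ 2·t^(s-1)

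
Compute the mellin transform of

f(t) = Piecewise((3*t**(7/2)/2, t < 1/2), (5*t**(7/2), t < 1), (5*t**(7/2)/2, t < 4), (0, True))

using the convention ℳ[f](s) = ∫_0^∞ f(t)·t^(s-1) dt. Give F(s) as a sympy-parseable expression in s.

(-7*2**(-s - 7/2) + 5*4**(s + 7/2) + 5)/(2*s + 7)
  Re(s) > -7/2

the 3 pieces separated at 1/2, 1 each add one integral
∫ 3*t**(7/2)/2·t^(s-1) over [0, 1/2)
∫ 5*t**(7/2)·t^(s-1) over [1/2, 1)
segment [1, 4) carries 5*t**(7/2)/2; integrate it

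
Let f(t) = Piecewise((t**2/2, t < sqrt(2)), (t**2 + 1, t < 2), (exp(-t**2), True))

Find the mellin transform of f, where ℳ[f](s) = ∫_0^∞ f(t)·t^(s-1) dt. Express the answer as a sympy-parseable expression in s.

back out the power substitution: t/2 on [0, 2); t + 1 on [2, 4); exp(-t) on [4, ∞)
undo the common scale on t: t on [0, 1); 2*t + 1 on [1, 2); exp(-2*t) on [2, ∞)
the 3 pieces separated at sqrt(2), 2 each add one integral
for t in [0, sqrt(2)): the term is ∫ t**2/2·t^(s-1)
the [sqrt(2), 2) slice contributes ∫ (t**2 + 1)·t^(s-1) dt
the [2, ∞) slice contributes ∫ exp(-t**2)·t^(s-1) dt

(-4*2**(s/2)*s - 4*2**(s/2) + 10*2**s*s + 4*2**s + s**2*uppergamma(s/2, 4) + 2*s*uppergamma(s/2, 4))/(2*s*(s + 2))
  Re(s) > -2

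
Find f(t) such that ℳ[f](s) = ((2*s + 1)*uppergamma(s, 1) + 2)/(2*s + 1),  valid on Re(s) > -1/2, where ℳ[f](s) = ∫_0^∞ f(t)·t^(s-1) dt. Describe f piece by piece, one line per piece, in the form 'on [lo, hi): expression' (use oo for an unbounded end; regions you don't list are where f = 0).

along the cuts 1, ℳ[f](s) splits into 2 integrals
segment [0, 1) carries sqrt(t); integrate it
piece [1, ∞): integrate exp(-t) against the kernel

on [0, 1): sqrt(t)
on [1, oo): exp(-t)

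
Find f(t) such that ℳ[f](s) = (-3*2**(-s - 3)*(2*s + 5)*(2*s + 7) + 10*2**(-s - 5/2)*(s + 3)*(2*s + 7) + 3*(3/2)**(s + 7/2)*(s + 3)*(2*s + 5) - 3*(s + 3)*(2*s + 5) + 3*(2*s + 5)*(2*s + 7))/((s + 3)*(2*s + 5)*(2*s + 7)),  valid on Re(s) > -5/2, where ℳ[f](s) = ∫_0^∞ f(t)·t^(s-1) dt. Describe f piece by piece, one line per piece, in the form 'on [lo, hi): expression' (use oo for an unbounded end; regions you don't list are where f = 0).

on [0, 1/2): 5*t**(5/2)
on [1/2, 1): 3*t**3
on [1, 3/2): 3*t**(7/2)/2

cuts at 1/2, 1: linearity sums the 3 kernel integrals
[0, 1/2) adds the kernel integral of 5*t**(5/2)
segment 1/2 to 1 holds 3*t**3; add its integral
over [1, 3/2), the kernel integral of 3*t**(7/2)/2 enters the sum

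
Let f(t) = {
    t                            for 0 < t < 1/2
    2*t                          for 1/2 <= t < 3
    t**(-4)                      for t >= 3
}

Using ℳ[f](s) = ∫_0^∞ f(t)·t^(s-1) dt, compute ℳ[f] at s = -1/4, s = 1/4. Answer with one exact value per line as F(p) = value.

F(-1/4) = -2*2**(1/4)/3 + 11020*3**(3/4)/4131
F(1/4) = 2**(3/4)*(-243 + 2918*6**(1/4))/1215

f breaks at 1/2, 3 into 3 integrals to sum
∫ over [0, 1/2) of t·t^(s-1) joins the sum
over [1/2, 3), the kernel integral of 2*t enters the sum
on [3, ∞): add ∫ t**(-4)·t^(s-1) dt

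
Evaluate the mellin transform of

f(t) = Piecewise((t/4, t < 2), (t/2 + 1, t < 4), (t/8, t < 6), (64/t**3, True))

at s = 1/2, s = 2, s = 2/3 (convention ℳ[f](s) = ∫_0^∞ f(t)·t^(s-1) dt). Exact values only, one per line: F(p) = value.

invert the common scale on t to get t/2 on [0, 1); t + 1 on [1, 2); t/4 on [2, 3); …
back out the common scale on t: t on [0, 1/2); 2*t + 1 on [1/2, 1); t/2 on [1, 3/2); …
the 4 pieces separated at 2, 4, 6 each add one integral
for t in [0, 2): the term is ∫ t/4·t^(s-1)
∫ (t/2 + 1)·t^(s-1) over [2, 4)
the [4, 6) slice contributes ∫ t/8·t^(s-1) dt
∫ over [6, ∞) of 64/t**3·t^(s-1) joins the sum

F(1/2) = -7*sqrt(2)/3 + 167*sqrt(6)/270 + 6
F(2) = 33
F(2/3) = 2**(2/3)*(-2268 + 727*3**(2/3) + 3024*2**(2/3))/1260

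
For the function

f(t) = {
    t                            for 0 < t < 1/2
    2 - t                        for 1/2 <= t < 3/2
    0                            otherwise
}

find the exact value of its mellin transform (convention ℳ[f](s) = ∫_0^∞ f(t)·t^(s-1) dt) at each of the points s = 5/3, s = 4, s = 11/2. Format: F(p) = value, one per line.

F(5/3) = 3*2**(1/3)*(-22 + 51*3**(2/3))/320
F(4) = 159/160
F(11/2) = -15*sqrt(2)/4576 + 4617*sqrt(6)/9152

f breaks at 1/2 into 2 integrals to sum
piece [0, 1/2): integrate t against the kernel
for t in [1/2, 3/2): the term is ∫ (2 - t)·t^(s-1)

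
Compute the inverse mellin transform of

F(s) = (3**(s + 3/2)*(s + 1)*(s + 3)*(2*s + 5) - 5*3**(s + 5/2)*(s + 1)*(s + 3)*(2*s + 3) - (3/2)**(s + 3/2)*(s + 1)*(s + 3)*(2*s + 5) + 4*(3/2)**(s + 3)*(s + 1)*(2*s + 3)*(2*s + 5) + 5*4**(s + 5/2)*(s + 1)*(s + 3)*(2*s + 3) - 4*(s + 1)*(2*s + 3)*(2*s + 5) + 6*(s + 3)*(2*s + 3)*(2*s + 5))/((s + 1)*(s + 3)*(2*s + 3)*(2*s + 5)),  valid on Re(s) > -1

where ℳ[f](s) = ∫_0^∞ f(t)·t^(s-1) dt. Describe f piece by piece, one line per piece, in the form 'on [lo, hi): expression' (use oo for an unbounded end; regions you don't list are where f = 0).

decompose at 1, 3/2, 3; ℳ[f](s) sums the 4 pieces' integrals
the [0, 1) slice contributes ∫ 6*t·t^(s-1) dt
∫ 4*t**3·t^(s-1) over [1, 3/2)
∫ t**(3/2)/2·t^(s-1) over [3/2, 3)
between 3 and 4 the integrand is 5*t**(5/2)/2·t^(s-1)

on [0, 1): 6*t
on [1, 3/2): 4*t**3
on [3/2, 3): t**(3/2)/2
on [3, 4): 5*t**(5/2)/2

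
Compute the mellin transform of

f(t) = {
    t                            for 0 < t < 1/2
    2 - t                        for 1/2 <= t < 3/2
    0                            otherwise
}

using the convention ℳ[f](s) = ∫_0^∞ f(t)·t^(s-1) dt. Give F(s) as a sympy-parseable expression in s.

(3**s*s + 4*3**s - 2*s - 4)/(2*2**s*s*(s + 1))
  Re(s) > -1

treat the 2 regions marked off by 1/2 separately and sum
∫ over [0, 1/2) of t·t^(s-1) joins the sum
for t in [1/2, 3/2): the term is ∫ (2 - t)·t^(s-1)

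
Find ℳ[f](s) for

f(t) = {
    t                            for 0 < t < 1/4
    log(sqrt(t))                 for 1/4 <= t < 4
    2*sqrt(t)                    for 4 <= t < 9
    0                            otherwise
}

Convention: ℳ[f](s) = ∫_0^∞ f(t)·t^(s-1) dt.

(-32*2**(4*s)*s**2*(s + 1) + 4*2**(4*s)*s*(s + 1)*(2*s + 1)*log(2) - 2*2**(4*s)*(s + 1)*(2*s + 1) + 48*6**(2*s)*s**2*(s + 1) + s**2*(2*s + 1) + 4*s*(s + 1)*(2*s + 1)*log(2) + 2*(s + 1)*(2*s + 1))/(4*2**(2*s)*s**2*(s + 1)*(2*s + 1))
  Re(s) > -1

invert the power substitution to get t**2 on [0, 1/2); log(t) on [1/2, 2); 2*t on [2, 3)
linearity at 1/4, 4 turns ℳ[f](s) into 3 summed integrals
segment 0 to 1/4 holds t; add its integral
for t in [1/4, 4): the term is ∫ log(sqrt(t))·t^(s-1)
[4, 9) adds the kernel integral of 2*sqrt(t)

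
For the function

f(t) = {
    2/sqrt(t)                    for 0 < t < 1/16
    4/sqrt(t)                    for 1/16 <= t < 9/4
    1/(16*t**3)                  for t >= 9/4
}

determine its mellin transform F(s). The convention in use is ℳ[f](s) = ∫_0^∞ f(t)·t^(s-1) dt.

invert the shared t-power to get 2*sqrt(t) on [0, 1/16); 4*sqrt(t) on [1/16, 9/4); 1/(16*t**2) on [9/4, ∞)
back out the power substitution: 2*t on [0, 1/4); 4*t on [1/4, 3/2); 1/(16*t**4) on [3/2, ∞)
back out the common scale on t: t on [0, 1/2); 2*t on [1/2, 3); t**(-4) on [3, ∞)
treat the 3 regions marked off by 1/16, 9/4 separately and sum
on [0, 1/16): add ∫ 2/sqrt(t)·t^(s-1) dt
the [1/16, 9/4) slice contributes ∫ 4/sqrt(t)·t^(s-1) dt
∫ over [9/4, ∞) of 1/(16*t**3)·t^(s-1) joins the sum

4*(972*36**s*(s - 3) + 6**(2*s)*(1 - 2*s) - 2916*s + 8748)/(729*2**(4*s)*(s - 3)*(2*s - 1))
  1/2 < Re(s) < 3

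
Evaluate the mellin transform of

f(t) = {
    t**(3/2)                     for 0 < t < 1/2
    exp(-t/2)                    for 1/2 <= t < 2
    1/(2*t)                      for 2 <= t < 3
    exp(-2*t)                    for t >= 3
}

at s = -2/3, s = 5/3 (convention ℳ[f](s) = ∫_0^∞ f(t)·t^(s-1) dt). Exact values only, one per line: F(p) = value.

summing 4 kernel integrals split by 1/2, 2, 3 yields ℳ[f](s)
for t in [0, 1/2): the term is ∫ t**(3/2)·t^(s-1)
the [1/2, 2) slice contributes ∫ exp(-t/2)·t^(s-1) dt
the [2, 3) slice contributes ∫ 1/(2*t)·t^(s-1) dt
segment 3 to ∞ holds exp(-2*t); add its integral

F(-2/3) = -2**(1/3)*uppergamma(-2/3, 1)/2 - 3**(1/3)/30 + 2**(2/3)*uppergamma(-2/3, 6) + 3*2**(1/3)/40 + 3*2**(1/6)/5 + 2**(1/3)*uppergamma(-2/3, 1/4)/2
F(5/3) = -2*2**(2/3)*uppergamma(5/3, 1) - 3*2**(2/3)/4 + 2**(1/3)*uppergamma(5/3, 6)/4 + 3*2**(5/6)/152 + 3*3**(2/3)/4 + 2*2**(2/3)*uppergamma(5/3, 1/4)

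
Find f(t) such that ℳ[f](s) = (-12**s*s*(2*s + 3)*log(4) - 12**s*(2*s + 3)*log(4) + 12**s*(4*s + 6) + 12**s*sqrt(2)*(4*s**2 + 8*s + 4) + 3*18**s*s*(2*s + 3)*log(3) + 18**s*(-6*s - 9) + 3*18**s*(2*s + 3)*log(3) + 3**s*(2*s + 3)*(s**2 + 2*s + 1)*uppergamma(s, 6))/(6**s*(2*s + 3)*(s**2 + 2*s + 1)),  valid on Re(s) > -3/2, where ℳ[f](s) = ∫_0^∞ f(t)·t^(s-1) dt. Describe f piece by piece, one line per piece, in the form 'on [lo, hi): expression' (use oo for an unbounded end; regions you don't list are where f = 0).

on [0, 2): t**(3/2)
on [2, 3): t*log(t)
on [3, oo): exp(-2*t)

along the cuts 2, 3, ℳ[f](s) splits into 3 integrals
∫ over [0, 2) of t**(3/2)·t^(s-1) joins the sum
for t in [2, 3): the term is ∫ t*log(t)·t^(s-1)
on [3, ∞): add ∫ exp(-2*t)·t^(s-1) dt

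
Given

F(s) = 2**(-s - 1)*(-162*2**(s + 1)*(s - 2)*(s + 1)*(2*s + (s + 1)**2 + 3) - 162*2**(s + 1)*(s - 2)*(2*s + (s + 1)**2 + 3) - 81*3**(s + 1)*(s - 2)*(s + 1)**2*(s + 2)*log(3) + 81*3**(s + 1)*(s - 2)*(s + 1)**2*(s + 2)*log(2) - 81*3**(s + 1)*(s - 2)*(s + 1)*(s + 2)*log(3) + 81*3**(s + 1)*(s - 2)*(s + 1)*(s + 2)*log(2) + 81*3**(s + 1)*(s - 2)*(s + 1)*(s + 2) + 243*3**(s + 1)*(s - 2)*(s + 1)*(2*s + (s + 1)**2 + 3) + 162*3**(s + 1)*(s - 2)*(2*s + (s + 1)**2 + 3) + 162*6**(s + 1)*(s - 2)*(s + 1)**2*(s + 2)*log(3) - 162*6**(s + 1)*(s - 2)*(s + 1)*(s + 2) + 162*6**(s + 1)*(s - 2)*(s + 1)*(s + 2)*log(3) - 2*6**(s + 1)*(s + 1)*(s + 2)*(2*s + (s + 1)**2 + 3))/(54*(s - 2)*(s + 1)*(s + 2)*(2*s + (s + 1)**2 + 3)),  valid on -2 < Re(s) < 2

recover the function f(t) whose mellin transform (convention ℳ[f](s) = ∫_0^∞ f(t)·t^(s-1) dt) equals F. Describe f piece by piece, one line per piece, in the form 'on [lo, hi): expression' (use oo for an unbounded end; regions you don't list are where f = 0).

the shared t-power comes off first: t**(3/2) on [0, 1); sqrt(t)*(t + 3) on [1, 3/2); t**(3/2)*log(t) on [3/2, 3); …
the shared t-power comes off first: t on [0, 1); t + 3 on [1, 3/2); t*log(t) on [3/2, 3); …
decompose at 1, 3/2, 3; ℳ[f](s) sums the 4 pieces' integrals
piece [0, 1): integrate t**2 against the kernel
∫ t*(t + 3)·t^(s-1) over [1, 3/2)
on [3/2, 3) integrate f = t**2*log(t) against the kernel
for t in [3, ∞): the term is ∫ t**(-2)·t^(s-1)

on [0, 1): t**2
on [1, 3/2): t*(t + 3)
on [3/2, 3): t**2*log(t)
on [3, oo): t**(-2)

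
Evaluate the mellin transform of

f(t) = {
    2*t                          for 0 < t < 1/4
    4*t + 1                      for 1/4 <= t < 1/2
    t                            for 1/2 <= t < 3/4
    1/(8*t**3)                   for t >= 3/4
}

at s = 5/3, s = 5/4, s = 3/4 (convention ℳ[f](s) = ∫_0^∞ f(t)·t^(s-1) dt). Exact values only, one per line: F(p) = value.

back out the common scale on t: t on [0, 1/2); 2*t + 1 on [1/2, 1); t/2 on [1, 3/2); …
split f at 1/4, 1/2, 3/4: ℳ[f](s) collects 4 kernel integrals
∫ 2*t·t^(s-1) over [0, 1/4)
for t in [1/4, 1/2): the term is ∫ (4*t + 1)·t^(s-1)
over [1/2, 3/4), the kernel integral of t enters the sum
segment [3/4, ∞) carries 1/(8*t**3); integrate it

F(5/3) = 2**(2/3)*(-378 + 725*3**(2/3) + 1116*2**(2/3))/7680
F(5/4) = sqrt(2)*(-322 + 475*3**(1/4) + 924*2**(1/4))/2520
F(3/4) = sqrt(2)*(-2754 + 953*3**(3/4) + 3726*2**(3/4))/6804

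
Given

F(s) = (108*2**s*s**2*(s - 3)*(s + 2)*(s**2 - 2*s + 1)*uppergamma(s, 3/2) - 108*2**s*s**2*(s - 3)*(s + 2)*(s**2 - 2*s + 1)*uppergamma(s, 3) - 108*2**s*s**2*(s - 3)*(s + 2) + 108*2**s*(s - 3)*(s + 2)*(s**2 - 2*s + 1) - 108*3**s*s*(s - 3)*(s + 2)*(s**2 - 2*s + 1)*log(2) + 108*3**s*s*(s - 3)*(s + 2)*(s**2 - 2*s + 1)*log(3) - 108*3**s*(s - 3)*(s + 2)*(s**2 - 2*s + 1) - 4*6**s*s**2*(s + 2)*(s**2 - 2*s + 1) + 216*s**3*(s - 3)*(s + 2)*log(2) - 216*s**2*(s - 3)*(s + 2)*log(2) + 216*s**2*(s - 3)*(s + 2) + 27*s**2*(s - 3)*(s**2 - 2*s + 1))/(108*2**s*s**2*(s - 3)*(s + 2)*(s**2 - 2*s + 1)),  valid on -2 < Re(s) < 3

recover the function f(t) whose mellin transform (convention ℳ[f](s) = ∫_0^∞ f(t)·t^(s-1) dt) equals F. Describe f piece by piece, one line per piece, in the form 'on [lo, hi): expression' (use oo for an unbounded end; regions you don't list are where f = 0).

on [0, 1/2): t**2
on [1/2, 1): log(t)/t
on [1, 3/2): log(t)
on [3/2, 3): exp(-t)
on [3, oo): t**(-3)

split f at 1/2, 1, 3/2, 3: ℳ[f](s) collects 5 kernel integrals
the [0, 1/2) slice contributes ∫ t**2·t^(s-1) dt
segment [1/2, 1) carries log(t)/t; integrate it
∫ over [1, 3/2) of log(t)·t^(s-1) joins the sum
the [3/2, 3) slice contributes ∫ exp(-t)·t^(s-1) dt
∫ over [3, ∞) of t**(-3)·t^(s-1) joins the sum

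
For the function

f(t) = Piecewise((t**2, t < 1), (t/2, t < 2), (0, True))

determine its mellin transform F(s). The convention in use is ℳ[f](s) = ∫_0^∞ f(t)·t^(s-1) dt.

(2**(s + 1)*(s + 2) + s)/(2*(s + 1)*(s + 2))
  Re(s) > -2

the shared t-power comes off first: t on [0, 1); 1/2 on [1, 2)
split f at 1: ℳ[f](s) collects 2 kernel integrals
for t in [0, 1): the term is ∫ t**2·t^(s-1)
segment [1, 2) carries t/2; integrate it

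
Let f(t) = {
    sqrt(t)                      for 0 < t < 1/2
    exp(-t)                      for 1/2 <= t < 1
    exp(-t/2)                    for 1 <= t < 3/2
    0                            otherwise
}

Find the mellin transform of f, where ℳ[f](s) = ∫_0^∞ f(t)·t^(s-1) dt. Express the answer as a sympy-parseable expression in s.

the 3 pieces separated at 1/2, 1 each add one integral
segment [0, 1/2) carries sqrt(t); integrate it
piece [1/2, 1): integrate exp(-t) against the kernel
for t in [1, 3/2): the term is ∫ exp(-t/2)·t^(s-1)

(2**s*(2*s + 1)*uppergamma(s, 1/2) - 2**s*(2*s + 1)*uppergamma(s, 1) + 4**s*(2*s + 1)*uppergamma(s, 1/2) - 4**s*(2*s + 1)*uppergamma(s, 3/4) + sqrt(2))/(2**s*(2*s + 1))
  Re(s) > -1/2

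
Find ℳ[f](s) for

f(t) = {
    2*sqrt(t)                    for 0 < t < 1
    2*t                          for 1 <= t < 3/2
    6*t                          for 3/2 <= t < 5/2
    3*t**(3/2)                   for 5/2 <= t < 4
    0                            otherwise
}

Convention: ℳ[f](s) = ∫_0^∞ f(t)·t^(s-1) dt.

the 4 pieces separated at 1, 3/2, 5/2 each add one integral
∫ over [0, 1) of 2*sqrt(t)·t^(s-1) joins the sum
on [1, 3/2) integrate f = 2*t against the kernel
piece [3/2, 5/2): integrate 6*t against the kernel
the [5/2, 4) slice contributes ∫ 3*t**(3/2)·t^(s-1) dt

(96*2**(2*s)*(s + 1)*(2*s + 1) - 15*2**(1/2 - s)*5**(s + 1/2)*(s + 1)*(2*s + 1) + 8*(s + 1)*(2*s + 3) - 4*(2*s + 1)*(2*s + 3) - 12*3**s*(2*s + 1)*(2*s + 3)/2**s + 30*5**s*(2*s + 1)*(2*s + 3)/2**s)/(2*(s + 1)*(2*s + 1)*(2*s + 3))
  Re(s) > -1/2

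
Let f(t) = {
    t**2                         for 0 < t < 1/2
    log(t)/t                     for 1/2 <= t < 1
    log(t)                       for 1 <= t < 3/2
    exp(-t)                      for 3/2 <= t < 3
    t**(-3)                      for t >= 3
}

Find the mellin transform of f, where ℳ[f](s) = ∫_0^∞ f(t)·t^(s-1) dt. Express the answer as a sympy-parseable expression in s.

the 5 pieces separated at 1/2, 1, 3/2, 3 each add one integral
∫ t**2·t^(s-1) over [0, 1/2)
segment [1/2, 1) carries log(t)/t; integrate it
between 1 and 3/2 the integrand is log(t)·t^(s-1)
∫ over [3/2, 3) of exp(-t)·t^(s-1) joins the sum
on [3, ∞) integrate f = t**(-3) against the kernel

(108*2**s*s**2*(s - 3)*(s + 2)*(s**2 - 2*s + 1)*uppergamma(s, 3/2) - 108*2**s*s**2*(s - 3)*(s + 2)*(s**2 - 2*s + 1)*uppergamma(s, 3) - 108*2**s*s**2*(s - 3)*(s + 2) + 108*2**s*(s - 3)*(s + 2)*(s**2 - 2*s + 1) - 108*3**s*s*(s - 3)*(s + 2)*(s**2 - 2*s + 1)*log(2) + 108*3**s*s*(s - 3)*(s + 2)*(s**2 - 2*s + 1)*log(3) - 108*3**s*(s - 3)*(s + 2)*(s**2 - 2*s + 1) - 4*6**s*s**2*(s + 2)*(s**2 - 2*s + 1) + 216*s**3*(s - 3)*(s + 2)*log(2) - 216*s**2*(s - 3)*(s + 2)*log(2) + 216*s**2*(s - 3)*(s + 2) + 27*s**2*(s - 3)*(s**2 - 2*s + 1))/(108*2**s*s**2*(s - 3)*(s + 2)*(s**2 - 2*s + 1))
  -2 < Re(s) < 3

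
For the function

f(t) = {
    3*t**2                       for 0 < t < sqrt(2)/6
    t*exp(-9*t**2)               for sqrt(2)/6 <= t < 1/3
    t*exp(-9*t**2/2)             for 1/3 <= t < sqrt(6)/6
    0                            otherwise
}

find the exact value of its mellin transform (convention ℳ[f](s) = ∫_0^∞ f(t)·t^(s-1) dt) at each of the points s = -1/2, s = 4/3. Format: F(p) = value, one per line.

F(-1/2) = sqrt(3)*(-2**(1/4)*uppergamma(1/4, 3/4)/6 - uppergamma(1/4, 1)/6 + uppergamma(1/4, 1/2)/6 + 2**(1/4)*uppergamma(1/4, 1/2)/6 + 2**(1/4)/9)
F(4/3) = 3**(2/3)*(-2**(1/6)*uppergamma(7/6, 3/4)/27 - uppergamma(7/6, 1)/54 + 2**(1/3)/360 + uppergamma(7/6, 1/2)/54 + 2**(1/6)*uppergamma(7/6, 1/2)/27)

back out the shared t-power: 3*t on [0, sqrt(2)/6); exp(-9*t**2) on [sqrt(2)/6, 1/3); exp(-9*t**2/2) on [1/3, sqrt(6)/6)
strip the common scale on t: t on [0, sqrt(2)/2); exp(-t**2) on [sqrt(2)/2, 1); exp(-t**2/2) on [1, sqrt(6)/2)
invert the power substitution to get sqrt(t) on [0, 1/2); exp(-t) on [1/2, 1); exp(-t/2) on [1, 3/2)
linearity at sqrt(2)/6, 1/3 turns ℳ[f](s) into 3 summed integrals
∫ 3*t**2·t^(s-1) over [0, sqrt(2)/6)
the [sqrt(2)/6, 1/3) slice contributes ∫ t*exp(-9*t**2)·t^(s-1) dt
on [1/3, sqrt(6)/6) integrate f = t*exp(-9*t**2/2) against the kernel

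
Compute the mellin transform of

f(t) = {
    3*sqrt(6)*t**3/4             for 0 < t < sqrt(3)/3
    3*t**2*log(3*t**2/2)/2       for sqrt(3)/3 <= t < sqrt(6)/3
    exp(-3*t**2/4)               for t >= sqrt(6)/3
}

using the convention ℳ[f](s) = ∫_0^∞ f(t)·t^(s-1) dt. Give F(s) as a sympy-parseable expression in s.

(-2*2**(s/2)*(s + 3) + 2*2**s*(s + 3)*(s**2/4 + s + 1)*uppergamma(s/2, 1/2) + s*(s + 3)*log(2)/2 + s + (s + 3)*log(2) + sqrt(2)*(s**2/4 + s + 1) + 3)/(4*3**(s/2)*(s + 3)*(s**2/4 + s + 1))
  Re(s) > -3

undo the power substitution: 3*sqrt(6)*t**(3/2)/4 on [0, 1/3); 3*t*log(3*t/2)/2 on [1/3, 2/3); exp(-3*t/4) on [2/3, ∞)
back out the common scale on t: t**(3/2) on [0, 1/2); t*log(t) on [1/2, 1); exp(-t/2) on [1, ∞)
integrate the 3 segments split at sqrt(3)/3, sqrt(6)/3, then add the results
on [0, sqrt(3)/3): add ∫ 3*sqrt(6)*t**3/4·t^(s-1) dt
segment sqrt(3)/3 to sqrt(6)/3 holds 3*t**2*log(3*t**2/2)/2; add its integral
∫ exp(-3*t**2/4)·t^(s-1) over [sqrt(6)/3, ∞)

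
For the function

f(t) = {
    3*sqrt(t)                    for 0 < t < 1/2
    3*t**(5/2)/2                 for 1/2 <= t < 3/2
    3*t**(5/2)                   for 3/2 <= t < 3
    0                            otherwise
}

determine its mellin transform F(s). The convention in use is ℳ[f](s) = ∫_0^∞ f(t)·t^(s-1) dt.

3*(-2**(-s - 5/2)*(2*s + 1) + 2*2**(-s - 1/2)*(2*s + 5) + 2*3**(s + 5/2)*(2*s + 1) - (3/2)**(s + 5/2)*(2*s + 1))/((2*s + 1)*(2*s + 5))
  Re(s) > -1/2

integrate the 3 segments split at 1/2, 3/2, then add the results
on [0, 1/2) integrate f = 3*sqrt(t) against the kernel
for t in [1/2, 3/2): the term is ∫ 3*t**(5/2)/2·t^(s-1)
over [3/2, 3), the kernel integral of 3*t**(5/2) enters the sum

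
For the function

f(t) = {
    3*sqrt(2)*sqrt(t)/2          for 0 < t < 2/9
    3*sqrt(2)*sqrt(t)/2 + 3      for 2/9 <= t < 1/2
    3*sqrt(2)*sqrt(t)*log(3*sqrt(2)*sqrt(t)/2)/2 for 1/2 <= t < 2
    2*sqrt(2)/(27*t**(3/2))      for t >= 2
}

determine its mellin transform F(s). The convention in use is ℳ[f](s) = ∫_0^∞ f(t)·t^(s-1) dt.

(-324*2**(2*s)*s*(2*s - 3)*(4*s**2 + 4*s + 1) - 162*2**(2*s)*(2*s - 3)*(4*s**2 + 4*s + 1) - 324*3**(2*s)*s**2*(2*s - 3)*(2*s + 1)*log(3) + 324*3**(2*s)*s**2*(2*s - 3)*(2*s + 1)*log(2) - 162*3**(2*s)*s*(2*s - 3)*(2*s + 1)*log(3) + 162*3**(2*s)*s*(2*s - 3)*(2*s + 1)*log(2) + 162*3**(2*s)*s*(2*s - 3)*(2*s + 1) + 486*3**(2*s)*s*(2*s - 3)*(4*s**2 + 4*s + 1) + 162*3**(2*s)*(2*s - 3)*(4*s**2 + 4*s + 1) + 648*6**(2*s)*s**2*(2*s - 3)*(2*s + 1)*log(3) - 324*6**(2*s)*s*(2*s - 3)*(2*s + 1) + 324*6**(2*s)*s*(2*s - 3)*(2*s + 1)*log(3) - 4*6**(2*s)*s*(2*s + 1)*(4*s**2 + 4*s + 1))/(54*2**(2*s)*(9/2)**s*s*(2*s - 3)*(2*s + 1)*(4*s**2 + 4*s + 1))
  -1/2 < Re(s) < 3/2

the common scale on t comes off first: sqrt(3)*sqrt(t) on [0, 1/3); sqrt(3)*sqrt(t) + 3 on [1/3, 3/4); sqrt(3)*sqrt(t)*log(sqrt(3)*sqrt(t)) on [3/4, 3); …
undo the common scale on t: sqrt(t) on [0, 1); sqrt(t) + 3 on [1, 9/4); sqrt(t)*log(sqrt(t)) on [9/4, 9); …
the power substitution comes off first: t on [0, 1); t + 3 on [1, 3/2); t*log(t) on [3/2, 3); …
f breaks at 2/9, 1/2, 2 into 4 integrals to sum
∫ 3*sqrt(2)*sqrt(t)/2·t^(s-1) over [0, 2/9)
[2/9, 1/2) adds the kernel integral of (3*sqrt(2)*sqrt(t)/2 + 3)
on [1/2, 2) integrate f = 3*sqrt(2)*sqrt(t)*log(3*sqrt(2)*sqrt(t)/2)/2 against the kernel
segment [2, ∞) carries 2*sqrt(2)/(27*t**(3/2)); integrate it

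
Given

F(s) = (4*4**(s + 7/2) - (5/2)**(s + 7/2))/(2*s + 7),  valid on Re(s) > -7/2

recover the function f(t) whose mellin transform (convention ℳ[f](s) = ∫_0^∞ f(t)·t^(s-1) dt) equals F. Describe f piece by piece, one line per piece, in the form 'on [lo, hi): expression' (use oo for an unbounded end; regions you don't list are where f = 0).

on [0, 5/2): 3*t**(7/2)/2
on [5/2, 4): 2*t**(7/2)

f breaks at 5/2 into 2 integrals to sum
between 0 and 5/2 the integrand is 3*t**(7/2)/2·t^(s-1)
for t in [5/2, 4): the term is ∫ 2*t**(7/2)·t^(s-1)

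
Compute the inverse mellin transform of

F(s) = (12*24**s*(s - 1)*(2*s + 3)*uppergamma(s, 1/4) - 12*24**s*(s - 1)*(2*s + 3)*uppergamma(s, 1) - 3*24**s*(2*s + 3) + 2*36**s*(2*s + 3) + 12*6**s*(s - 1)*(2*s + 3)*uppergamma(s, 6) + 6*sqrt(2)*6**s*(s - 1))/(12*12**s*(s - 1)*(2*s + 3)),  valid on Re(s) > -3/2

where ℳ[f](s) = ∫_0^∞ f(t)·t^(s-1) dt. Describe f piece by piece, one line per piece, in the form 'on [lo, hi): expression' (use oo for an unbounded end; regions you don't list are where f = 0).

integrate the 4 segments split at 1/2, 2, 3, then add the results
segment 0 to 1/2 holds t**(3/2); add its integral
[1/2, 2) adds the kernel integral of exp(-t/2)
on [2, 3) integrate f = 1/(2*t) against the kernel
over [3, ∞), the kernel integral of exp(-2*t) enters the sum

on [0, 1/2): t**(3/2)
on [1/2, 2): exp(-t/2)
on [2, 3): 1/(2*t)
on [3, oo): exp(-2*t)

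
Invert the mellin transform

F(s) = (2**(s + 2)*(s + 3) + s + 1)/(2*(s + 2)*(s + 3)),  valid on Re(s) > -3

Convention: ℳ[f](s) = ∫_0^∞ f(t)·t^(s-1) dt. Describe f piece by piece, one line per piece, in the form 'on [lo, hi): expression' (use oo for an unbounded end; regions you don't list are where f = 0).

on [0, 1): t**3
on [1, 2): t**2/2

remove the shared t-power first: t on [0, 1); 1/2 on [1, 2)
treat the 2 regions marked off by 1 separately and sum
segment [0, 1) carries t**3; integrate it
∫ t**2/2·t^(s-1) over [1, 2)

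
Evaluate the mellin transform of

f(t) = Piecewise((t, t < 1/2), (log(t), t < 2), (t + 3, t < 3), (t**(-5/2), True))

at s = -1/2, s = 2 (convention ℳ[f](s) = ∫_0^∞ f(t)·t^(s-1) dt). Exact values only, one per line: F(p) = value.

breakpoints 1/2, 2, 3: one integral from each of the 4 segments
segment [0, 1/2) carries t; integrate it
[1/2, 2) adds the kernel integral of log(t)
the [2, 3) slice contributes ∫ (t + 3)·t^(s-1) dt
on [3, ∞) integrate f = t**(-5/2) against the kernel

F(-1/2) = sqrt(2)*(-486*log(2) + sqrt(2) + 648)/162
F(2) = 2*sqrt(3)/3 + 17*log(2)/8 + 207/16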